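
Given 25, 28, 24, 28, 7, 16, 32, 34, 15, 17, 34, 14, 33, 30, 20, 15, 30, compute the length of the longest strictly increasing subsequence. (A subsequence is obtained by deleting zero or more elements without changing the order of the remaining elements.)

5

Let dp[i] be the longest increasing subsequence ending at position i. Then dp = [1, 2, 1, 2, 1, 2, 3, 4, 2, 3, 4, 2, 4, 4, 4, 3, 5].
The maximum is 5; one witness is 7, 16, 17, 20, 30 at positions 5,6,10,15,17.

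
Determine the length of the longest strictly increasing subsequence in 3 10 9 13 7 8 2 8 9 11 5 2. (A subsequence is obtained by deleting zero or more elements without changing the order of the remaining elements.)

Let dp[i] be the longest increasing subsequence ending at position i. Then dp = [1, 2, 2, 3, 2, 3, 1, 3, 4, 5, 2, 1].
The maximum is 5; one witness is 3, 7, 8, 9, 11 at positions 1,5,6,9,10.

5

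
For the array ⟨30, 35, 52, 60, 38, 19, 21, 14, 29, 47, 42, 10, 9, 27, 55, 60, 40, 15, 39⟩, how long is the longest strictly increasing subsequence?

6

Let dp[i] be the longest increasing subsequence ending at position i. Then dp = [1, 2, 3, 4, 3, 1, 2, 1, 3, 4, 4, 1, 1, 3, 5, 6, 4, 2, 4].
The maximum is 6; one witness is 30, 35, 38, 47, 55, 60 at positions 1,2,5,10,15,16.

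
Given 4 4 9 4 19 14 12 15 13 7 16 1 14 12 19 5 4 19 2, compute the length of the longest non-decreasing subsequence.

Scanning left to right, the best length ending at each element is: 4→1, 4→2, 9→3, 4→3, 19→4, 14→4, 12→4, 15→5, 13→5, 7→4, 16→6, 1→1, 14→6, 12→5, 19→7, 5→4, 4→4, 19→8, 2→2.
So the longest non-decreasing subsequence has length 8, e.g. 4, 4, 9, 14, 15, 16, 19, 19.

8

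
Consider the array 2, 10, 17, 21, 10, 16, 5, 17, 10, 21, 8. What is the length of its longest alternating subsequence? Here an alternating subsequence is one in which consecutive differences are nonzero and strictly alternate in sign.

Track the best alternating length ending on an up-step vs a down-step at each position: up/down = 1/1, 2/1, 2/1, 2/1, 2/3, 4/3, 2/5, 6/3, 6/7, 8/1, 6/9.
The maximum over both is 9; one such subsequence is 2, 17, 10, 16, 5, 17, 10, 21, 8.

9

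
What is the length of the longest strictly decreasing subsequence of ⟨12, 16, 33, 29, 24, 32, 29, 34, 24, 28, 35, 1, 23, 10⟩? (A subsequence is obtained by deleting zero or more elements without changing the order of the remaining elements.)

Let dp[i] be the longest decreasing subsequence ending at position i. Then dp = [1, 1, 1, 2, 3, 2, 3, 1, 4, 4, 1, 5, 5, 6].
The maximum is 6; one witness is 33, 32, 29, 24, 23, 10 at positions 3,6,7,9,13,14.

6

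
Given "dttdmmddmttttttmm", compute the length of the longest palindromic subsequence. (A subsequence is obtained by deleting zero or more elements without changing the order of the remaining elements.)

One longest palindromic subsequence is mmttttttmm (positions 5,6,10,11,12,13,14,15,16,17); it reads the same forward and backward, and the interval DP gives dp[1][17] = 10.

10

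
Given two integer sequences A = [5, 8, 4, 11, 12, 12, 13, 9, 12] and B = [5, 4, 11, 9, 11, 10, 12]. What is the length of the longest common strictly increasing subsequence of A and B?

A longest common strictly increasing subsequence is 5, 11, 12 (length 3); it appears in order in both A and B, and no longer such subsequence exists.

3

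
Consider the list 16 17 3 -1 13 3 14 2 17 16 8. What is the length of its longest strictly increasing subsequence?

4

Scanning left to right, the best length ending at each element is: 16→1, 17→2, 3→1, -1→1, 13→2, 3→2, 14→3, 2→2, 17→4, 16→4, 8→3.
So the longest increasing subsequence has length 4, e.g. 3, 13, 14, 17.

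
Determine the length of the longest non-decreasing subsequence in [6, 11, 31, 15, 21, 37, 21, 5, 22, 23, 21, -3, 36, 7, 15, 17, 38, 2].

Let dp[i] be the longest non-decreasing subsequence ending at position i. Then dp = [1, 2, 3, 3, 4, 5, 5, 1, 6, 7, 6, 1, 8, 2, 4, 5, 9, 2].
The maximum is 9; one witness is 6, 11, 15, 21, 21, 22, 23, 36, 38 at positions 1,2,4,5,7,9,10,13,17.

9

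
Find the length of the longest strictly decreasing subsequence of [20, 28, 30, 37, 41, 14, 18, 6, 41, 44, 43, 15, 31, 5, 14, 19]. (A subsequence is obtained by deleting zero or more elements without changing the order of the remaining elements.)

Let dp[i] be the longest decreasing subsequence ending at position i. Then dp = [1, 1, 1, 1, 1, 2, 2, 3, 1, 1, 2, 3, 3, 4, 4, 4].
The maximum is 4; one witness is 20, 14, 6, 5 at positions 1,6,8,14.

4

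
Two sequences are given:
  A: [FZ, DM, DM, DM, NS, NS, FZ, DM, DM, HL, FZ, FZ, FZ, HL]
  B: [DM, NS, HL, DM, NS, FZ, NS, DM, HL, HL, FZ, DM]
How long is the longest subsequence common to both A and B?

7

A longest common subsequence is DM, DM, NS, NS, DM, HL, FZ (length 7); the LCS DP confirms no longer common subsequence exists.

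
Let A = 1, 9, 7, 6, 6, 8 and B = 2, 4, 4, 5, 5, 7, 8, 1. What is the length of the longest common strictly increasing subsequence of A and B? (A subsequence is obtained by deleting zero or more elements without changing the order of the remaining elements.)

A longest common strictly increasing subsequence is 7, 8 (length 2); it appears in order in both A and B, and no longer such subsequence exists.

2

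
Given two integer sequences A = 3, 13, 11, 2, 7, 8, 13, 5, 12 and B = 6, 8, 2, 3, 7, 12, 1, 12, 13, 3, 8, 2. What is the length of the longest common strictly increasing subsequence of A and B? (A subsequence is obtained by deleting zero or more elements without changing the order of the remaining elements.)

A longest common strictly increasing subsequence is 2, 7, 12 (length 3); it appears in order in both A and B, and no longer such subsequence exists.

3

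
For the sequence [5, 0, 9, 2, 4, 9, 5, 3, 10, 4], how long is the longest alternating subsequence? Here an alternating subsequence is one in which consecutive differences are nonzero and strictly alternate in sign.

8

Track the best alternating length ending on an up-step vs a down-step at each position: up/down = 1/1, 1/2, 3/1, 3/4, 5/4, 5/1, 5/6, 5/6, 7/1, 7/8.
The maximum over both is 8; one such subsequence is 5, 0, 9, 2, 9, 5, 10, 4.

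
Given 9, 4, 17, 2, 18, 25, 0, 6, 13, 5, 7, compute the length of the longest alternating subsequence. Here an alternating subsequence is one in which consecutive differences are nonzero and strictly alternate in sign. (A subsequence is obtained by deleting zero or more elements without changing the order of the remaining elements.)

9

A longest alternating subsequence is 9, 4, 17, 2, 18, 0, 6, 5, 7 (positions 1,2,3,4,5,7,8,10,11); its 8 consecutive differences strictly alternate in sign, and length 9 is optimal.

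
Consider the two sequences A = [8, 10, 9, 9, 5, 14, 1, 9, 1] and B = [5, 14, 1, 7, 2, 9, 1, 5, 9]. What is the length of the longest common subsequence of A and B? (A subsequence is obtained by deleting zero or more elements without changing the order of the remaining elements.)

5

Backtracking the LCS table gives one alignment: 5 (A5,B1) → 14 (A6,B2) → 1 (A7,B3) → 9 (A8,B6) → 1 (A9,B7).
So the longest common subsequence has length 5.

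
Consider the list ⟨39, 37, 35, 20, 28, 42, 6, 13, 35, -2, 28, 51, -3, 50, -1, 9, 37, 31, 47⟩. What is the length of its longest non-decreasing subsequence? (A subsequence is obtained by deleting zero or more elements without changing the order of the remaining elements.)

5

One longest non-decreasing subsequence is 20, 28, 35, 37, 47 (positions 4,5,9,17,19), of length 5; no longer one exists.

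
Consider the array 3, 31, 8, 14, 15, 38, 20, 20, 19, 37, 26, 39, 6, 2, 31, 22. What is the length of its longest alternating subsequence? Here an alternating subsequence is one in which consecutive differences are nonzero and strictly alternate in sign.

11

Track the best alternating length ending on an up-step vs a down-step at each position: up/down = 1/1, 2/1, 2/3, 4/3, 4/3, 4/1, 4/5, 4/5, 4/5, 6/5, 6/7, 8/1, 2/9, 1/9, 10/9, 10/11.
The maximum over both is 11; one such subsequence is 3, 31, 8, 38, 20, 37, 26, 39, 6, 31, 22.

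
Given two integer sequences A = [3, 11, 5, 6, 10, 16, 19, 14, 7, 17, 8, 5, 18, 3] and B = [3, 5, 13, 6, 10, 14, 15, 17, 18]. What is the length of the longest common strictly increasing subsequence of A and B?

For each value that appears in both, track the longest common increasing run ending there.
The best achievable length is 7; one witness is 3, 5, 6, 10, 14, 17, 18 (A-positions 1,3,4,5,8,10,13, B-positions 1,2,4,5,6,8,9).

7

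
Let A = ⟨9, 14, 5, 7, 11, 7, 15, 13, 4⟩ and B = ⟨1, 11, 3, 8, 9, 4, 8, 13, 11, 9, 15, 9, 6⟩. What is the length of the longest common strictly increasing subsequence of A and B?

For each value that appears in both, track the longest common increasing run ending there.
The best achievable length is 3; one witness is 9, 11, 15 (A-positions 1,5,7, B-positions 5,9,11).

3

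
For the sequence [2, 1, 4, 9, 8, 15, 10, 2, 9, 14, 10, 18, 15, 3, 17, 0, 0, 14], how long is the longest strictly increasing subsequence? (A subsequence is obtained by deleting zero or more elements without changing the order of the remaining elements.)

Let dp[i] be the longest increasing subsequence ending at position i. Then dp = [1, 1, 2, 3, 3, 4, 4, 2, 4, 5, 5, 6, 6, 3, 7, 1, 1, 6].
The maximum is 7; one witness is 2, 4, 9, 10, 14, 15, 17 at positions 1,3,4,7,10,13,15.

7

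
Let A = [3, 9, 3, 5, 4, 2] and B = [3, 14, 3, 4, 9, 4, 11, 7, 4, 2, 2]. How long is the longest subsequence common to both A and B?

Backtracking the LCS table gives one alignment: 3 (A1,B3) → 9 (A2,B5) → 4 (A5,B9) → 2 (A6,B11).
So the longest common subsequence has length 4.

4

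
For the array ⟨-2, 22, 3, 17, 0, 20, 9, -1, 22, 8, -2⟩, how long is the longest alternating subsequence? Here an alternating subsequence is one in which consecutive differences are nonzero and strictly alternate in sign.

Track the best alternating length ending on an up-step vs a down-step at each position: up/down = 1/1, 2/1, 2/3, 4/3, 2/5, 6/3, 6/7, 2/7, 8/1, 8/9, 1/9.
The maximum over both is 9; one such subsequence is -2, 22, 3, 17, 0, 20, 9, 22, 8.

9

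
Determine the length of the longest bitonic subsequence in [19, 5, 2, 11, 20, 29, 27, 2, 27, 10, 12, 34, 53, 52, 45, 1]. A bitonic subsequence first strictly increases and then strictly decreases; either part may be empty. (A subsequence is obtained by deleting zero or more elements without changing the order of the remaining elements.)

9

Let inc[i] be the LIS ending at i and dec[i] the longest strictly decreasing subsequence starting at i. inc = [1, 1, 1, 2, 3, 4, 4, 1, 4, 2, 3, 5, 6, 6, 6, 1], dec = [4, 3, 2, 3, 3, 4, 3, 2, 3, 2, 2, 2, 4, 3, 2, 1].
max_i inc[i]+dec[i]−1 = 9, with one witness 5, 11, 20, 29, 34, 53, 52, 45, 1.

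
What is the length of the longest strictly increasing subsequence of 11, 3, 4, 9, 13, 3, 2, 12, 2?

4

Let dp[i] be the longest increasing subsequence ending at position i. Then dp = [1, 1, 2, 3, 4, 1, 1, 4, 1].
The maximum is 4; one witness is 3, 4, 9, 13 at positions 2,3,4,5.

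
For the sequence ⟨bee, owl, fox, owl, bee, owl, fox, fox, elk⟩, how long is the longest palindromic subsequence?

5

Using dp[i][j] = 2 + dp[i+1][j−1] if the ends match, else max(dp[i+1][j], dp[i][j−1]):
dp[1][9] = 5. A witness is fox owl bee owl fox at positions 3,4,5,6,8.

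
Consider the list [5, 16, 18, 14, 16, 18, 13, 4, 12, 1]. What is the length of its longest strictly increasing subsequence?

Scanning left to right, the best length ending at each element is: 5→1, 16→2, 18→3, 14→2, 16→3, 18→4, 13→2, 4→1, 12→2, 1→1.
So the longest increasing subsequence has length 4, e.g. 5, 14, 16, 18.

4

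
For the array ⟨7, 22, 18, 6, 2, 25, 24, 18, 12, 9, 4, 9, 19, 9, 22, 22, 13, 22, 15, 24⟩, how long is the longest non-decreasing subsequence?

8

Let dp[i] be the longest non-decreasing subsequence ending at position i. Then dp = [1, 2, 2, 1, 1, 3, 3, 3, 2, 2, 2, 3, 4, 4, 5, 6, 5, 7, 6, 8].
The maximum is 8; one witness is 7, 18, 18, 19, 22, 22, 22, 24 at positions 1,3,8,13,15,16,18,20.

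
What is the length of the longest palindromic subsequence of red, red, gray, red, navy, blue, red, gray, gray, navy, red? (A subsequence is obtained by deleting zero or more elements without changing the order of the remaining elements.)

Using dp[i][j] = 2 + dp[i+1][j−1] if the ends match, else max(dp[i+1][j], dp[i][j−1]):
dp[1][11] = 7. A witness is red gray red blue red gray red at positions 1,3,4,6,7,9,11.

7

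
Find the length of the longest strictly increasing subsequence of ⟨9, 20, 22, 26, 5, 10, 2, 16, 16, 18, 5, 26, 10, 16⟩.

Let dp[i] be the longest increasing subsequence ending at position i. Then dp = [1, 2, 3, 4, 1, 2, 1, 3, 3, 4, 2, 5, 3, 4].
The maximum is 5; one witness is 9, 10, 16, 18, 26 at positions 1,6,8,10,12.

5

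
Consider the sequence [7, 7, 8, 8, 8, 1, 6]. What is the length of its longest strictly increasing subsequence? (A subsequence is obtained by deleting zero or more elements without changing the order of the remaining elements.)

Let dp[i] be the longest increasing subsequence ending at position i. Then dp = [1, 1, 2, 2, 2, 1, 2].
The maximum is 2; one witness is 7, 8 at positions 1,3.

2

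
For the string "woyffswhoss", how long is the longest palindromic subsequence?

4

Using dp[i][j] = 2 + dp[i+1][j−1] if the ends match, else max(dp[i+1][j], dp[i][j−1]):
dp[1][11] = 4. A witness is offo at positions 2,4,5,9.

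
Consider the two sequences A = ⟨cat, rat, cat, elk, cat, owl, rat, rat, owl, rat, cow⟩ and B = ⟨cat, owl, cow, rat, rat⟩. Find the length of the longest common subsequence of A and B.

A longest common subsequence is cat, owl, rat, rat (length 4); the LCS DP confirms no longer common subsequence exists.

4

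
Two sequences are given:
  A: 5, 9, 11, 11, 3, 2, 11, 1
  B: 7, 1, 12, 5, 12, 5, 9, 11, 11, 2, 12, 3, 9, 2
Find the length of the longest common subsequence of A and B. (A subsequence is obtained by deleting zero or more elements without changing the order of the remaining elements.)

A longest common subsequence is 5, 9, 11, 11, 3, 2 (length 6); the LCS DP confirms no longer common subsequence exists.

6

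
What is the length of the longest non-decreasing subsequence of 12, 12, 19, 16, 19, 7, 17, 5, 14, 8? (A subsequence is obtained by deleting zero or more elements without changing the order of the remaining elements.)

Scanning left to right, the best length ending at each element is: 12→1, 12→2, 19→3, 16→3, 19→4, 7→1, 17→4, 5→1, 14→3, 8→2.
So the longest non-decreasing subsequence has length 4, e.g. 12, 12, 19, 19.

4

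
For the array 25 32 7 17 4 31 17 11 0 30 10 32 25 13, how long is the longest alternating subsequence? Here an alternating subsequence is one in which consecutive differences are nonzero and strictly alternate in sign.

11

A longest alternating subsequence is 25, 32, 7, 17, 4, 31, 17, 30, 10, 32, 25 (positions 1,2,3,4,5,6,7,10,11,12,13); its 10 consecutive differences strictly alternate in sign, and length 11 is optimal.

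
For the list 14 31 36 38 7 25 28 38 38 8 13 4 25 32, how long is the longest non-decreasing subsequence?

Let dp[i] be the longest non-decreasing subsequence ending at position i. Then dp = [1, 2, 3, 4, 1, 2, 3, 5, 6, 2, 3, 1, 4, 5].
The maximum is 6; one witness is 14, 31, 36, 38, 38, 38 at positions 1,2,3,4,8,9.

6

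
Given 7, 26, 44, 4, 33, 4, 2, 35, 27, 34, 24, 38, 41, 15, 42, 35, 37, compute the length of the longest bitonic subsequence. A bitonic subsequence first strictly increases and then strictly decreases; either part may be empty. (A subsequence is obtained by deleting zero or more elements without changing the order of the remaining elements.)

Let inc[i] be the LIS ending at i and dec[i] the longest strictly decreasing subsequence starting at i. inc = [1, 2, 3, 1, 3, 1, 1, 4, 3, 4, 2, 5, 6, 2, 7, 5, 6], dec = [3, 3, 5, 2, 4, 2, 1, 4, 3, 3, 2, 2, 2, 1, 2, 1, 1].
max_i inc[i]+dec[i]−1 = 8, with one witness 7, 26, 33, 35, 38, 41, 42, 37.

8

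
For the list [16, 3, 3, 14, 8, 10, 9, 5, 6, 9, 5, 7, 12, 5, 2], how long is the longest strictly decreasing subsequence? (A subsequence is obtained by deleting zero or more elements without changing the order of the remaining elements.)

7

Let dp[i] be the longest decreasing subsequence ending at position i. Then dp = [1, 2, 2, 2, 3, 3, 4, 5, 5, 4, 6, 5, 3, 6, 7].
The maximum is 7; one witness is 16, 14, 10, 9, 6, 5, 2 at positions 1,4,6,7,9,11,15.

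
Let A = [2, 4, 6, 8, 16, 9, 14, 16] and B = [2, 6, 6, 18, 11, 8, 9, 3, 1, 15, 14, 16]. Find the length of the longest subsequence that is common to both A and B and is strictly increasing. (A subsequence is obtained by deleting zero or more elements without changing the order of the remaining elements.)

6

For each value that appears in both, track the longest common increasing run ending there.
The best achievable length is 6; one witness is 2, 6, 8, 9, 14, 16 (A-positions 1,3,4,6,7,8, B-positions 1,2,6,7,11,12).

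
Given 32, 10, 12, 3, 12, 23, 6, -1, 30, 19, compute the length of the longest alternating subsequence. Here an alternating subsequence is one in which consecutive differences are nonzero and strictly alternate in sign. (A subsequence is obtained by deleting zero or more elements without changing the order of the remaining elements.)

Track the best alternating length ending on an up-step vs a down-step at each position: up/down = 1/1, 1/2, 3/2, 1/4, 5/2, 5/2, 5/6, 1/6, 7/2, 7/8.
The maximum over both is 8; one such subsequence is 32, 10, 12, 3, 12, 6, 30, 19.

8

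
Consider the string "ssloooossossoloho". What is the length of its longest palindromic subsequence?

One longest palindromic subsequence is ooossossooo (positions 4,6,7,8,9,10,11,12,13,15,17); it reads the same forward and backward, and the interval DP gives dp[1][17] = 11.

11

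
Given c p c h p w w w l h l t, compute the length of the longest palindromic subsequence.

Using dp[i][j] = 2 + dp[i+1][j−1] if the ends match, else max(dp[i+1][j], dp[i][j−1]):
dp[1][12] = 5. A witness is hwwwh at positions 4,6,7,8,10.

5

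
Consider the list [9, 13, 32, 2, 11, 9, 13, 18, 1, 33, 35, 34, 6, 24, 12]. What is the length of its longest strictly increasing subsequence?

6

Let dp[i] be the longest increasing subsequence ending at position i. Then dp = [1, 2, 3, 1, 2, 2, 3, 4, 1, 5, 6, 6, 2, 5, 3].
The maximum is 6; one witness is 9, 11, 13, 18, 33, 35 at positions 1,5,7,8,10,11.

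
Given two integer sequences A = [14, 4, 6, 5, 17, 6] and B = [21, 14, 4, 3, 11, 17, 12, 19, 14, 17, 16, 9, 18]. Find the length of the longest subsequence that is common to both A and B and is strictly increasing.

For each value that appears in both, track the longest common increasing run ending there.
The best achievable length is 2; one witness is 14, 17 (A-positions 1,5, B-positions 2,6).

2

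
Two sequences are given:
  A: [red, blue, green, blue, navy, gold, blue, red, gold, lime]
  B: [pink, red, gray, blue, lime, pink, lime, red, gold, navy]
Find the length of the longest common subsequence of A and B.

Backtracking the LCS table gives one alignment: red (A1,B2) → blue (A2,B4) → red (A8,B8) → gold (A9,B9).
So the longest common subsequence has length 4.

4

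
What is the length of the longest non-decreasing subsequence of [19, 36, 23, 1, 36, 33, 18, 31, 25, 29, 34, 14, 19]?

5

One longest non-decreasing subsequence is 19, 23, 25, 29, 34 (positions 1,3,9,10,11), of length 5; no longer one exists.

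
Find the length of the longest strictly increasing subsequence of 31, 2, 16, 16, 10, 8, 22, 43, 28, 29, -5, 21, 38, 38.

Let dp[i] be the longest increasing subsequence ending at position i. Then dp = [1, 1, 2, 2, 2, 2, 3, 4, 4, 5, 1, 3, 6, 6].
The maximum is 6; one witness is 2, 16, 22, 28, 29, 38 at positions 2,3,7,9,10,13.

6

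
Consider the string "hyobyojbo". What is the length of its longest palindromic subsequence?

Using dp[i][j] = 2 + dp[i+1][j−1] if the ends match, else max(dp[i+1][j], dp[i][j−1]):
dp[1][9] = 5. A witness is objbo at positions 3,4,7,8,9.

5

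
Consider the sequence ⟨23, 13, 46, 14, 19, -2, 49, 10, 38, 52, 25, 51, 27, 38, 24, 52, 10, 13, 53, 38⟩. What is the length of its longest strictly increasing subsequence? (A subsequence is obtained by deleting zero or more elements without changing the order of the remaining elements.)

8

Scanning left to right, the best length ending at each element is: 23→1, 13→1, 46→2, 14→2, 19→3, -2→1, 49→4, 10→2, 38→4, 52→5, 25→4, 51→5, 27→5, 38→6, 24→4, 52→7, 10→2, 13→3, 53→8, 38→6.
So the longest increasing subsequence has length 8, e.g. 13, 14, 19, 25, 27, 38, 52, 53.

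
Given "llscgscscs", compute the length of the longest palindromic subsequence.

7

Using dp[i][j] = 2 + dp[i+1][j−1] if the ends match, else max(dp[i+1][j], dp[i][j−1]):
dp[1][10] = 7. A witness is scscscs at positions 3,4,6,7,8,9,10.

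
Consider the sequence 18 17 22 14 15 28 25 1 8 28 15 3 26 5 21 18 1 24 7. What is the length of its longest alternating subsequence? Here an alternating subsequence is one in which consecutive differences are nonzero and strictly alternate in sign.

14

Track the best alternating length ending on an up-step vs a down-step at each position: up/down = 1/1, 1/2, 3/1, 1/4, 5/4, 5/1, 5/6, 1/6, 7/6, 7/1, 7/8, 7/8, 9/8, 9/10, 11/10, 11/12, 1/12, 13/10, 13/14.
The maximum over both is 14; one such subsequence is 18, 17, 22, 14, 28, 25, 28, 15, 26, 5, 21, 18, 24, 7.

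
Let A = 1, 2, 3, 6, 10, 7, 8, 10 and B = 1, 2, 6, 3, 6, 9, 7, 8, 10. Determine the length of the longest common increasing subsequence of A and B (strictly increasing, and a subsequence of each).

For each value that appears in both, track the longest common increasing run ending there.
The best achievable length is 7; one witness is 1, 2, 3, 6, 7, 8, 10 (A-positions 1,2,3,4,6,7,8, B-positions 1,2,4,5,7,8,9).

7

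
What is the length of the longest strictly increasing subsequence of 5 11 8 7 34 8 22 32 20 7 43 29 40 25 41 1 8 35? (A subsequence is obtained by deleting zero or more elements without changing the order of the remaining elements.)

Let dp[i] be the longest increasing subsequence ending at position i. Then dp = [1, 2, 2, 2, 3, 3, 4, 5, 4, 2, 6, 5, 6, 5, 7, 1, 3, 6].
The maximum is 7; one witness is 5, 7, 8, 22, 32, 40, 41 at positions 1,4,6,7,8,13,15.

7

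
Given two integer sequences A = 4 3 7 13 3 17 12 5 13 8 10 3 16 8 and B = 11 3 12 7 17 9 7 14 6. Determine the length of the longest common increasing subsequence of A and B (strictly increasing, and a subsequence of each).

3

A longest common strictly increasing subsequence is 3, 7, 17 (length 3); it appears in order in both A and B, and no longer such subsequence exists.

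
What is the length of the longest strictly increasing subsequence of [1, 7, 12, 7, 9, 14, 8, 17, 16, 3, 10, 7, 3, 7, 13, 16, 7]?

6

One longest increasing subsequence is 1, 7, 9, 10, 13, 16 (positions 1,2,5,11,15,16), of length 6; no longer one exists.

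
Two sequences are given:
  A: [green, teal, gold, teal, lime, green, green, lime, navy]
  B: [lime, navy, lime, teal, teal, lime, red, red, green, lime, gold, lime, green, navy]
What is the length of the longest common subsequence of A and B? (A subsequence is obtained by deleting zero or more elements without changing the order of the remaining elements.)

A longest common subsequence is teal, teal, lime, green, green, navy (length 6); the LCS DP confirms no longer common subsequence exists.

6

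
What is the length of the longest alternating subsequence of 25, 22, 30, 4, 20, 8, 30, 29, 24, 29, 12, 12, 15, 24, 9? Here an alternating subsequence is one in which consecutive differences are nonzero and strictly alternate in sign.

12

A longest alternating subsequence is 25, 22, 30, 4, 20, 8, 30, 24, 29, 12, 15, 9 (positions 1,2,3,4,5,6,7,9,10,11,13,15); its 11 consecutive differences strictly alternate in sign, and length 12 is optimal.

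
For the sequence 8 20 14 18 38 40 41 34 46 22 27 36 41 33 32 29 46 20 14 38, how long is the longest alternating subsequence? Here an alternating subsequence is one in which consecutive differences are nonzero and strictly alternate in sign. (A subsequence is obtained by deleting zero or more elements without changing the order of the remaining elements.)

A longest alternating subsequence is 8, 20, 14, 38, 34, 46, 22, 36, 33, 46, 20, 38 (positions 1,2,3,5,8,9,10,12,14,17,18,20); its 11 consecutive differences strictly alternate in sign, and length 12 is optimal.

12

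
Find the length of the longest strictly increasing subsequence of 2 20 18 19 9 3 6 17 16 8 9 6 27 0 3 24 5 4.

One longest increasing subsequence is 2, 3, 6, 8, 9, 27 (positions 1,6,7,10,11,13), of length 6; no longer one exists.

6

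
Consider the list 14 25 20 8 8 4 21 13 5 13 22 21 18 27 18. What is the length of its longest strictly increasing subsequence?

Scanning left to right, the best length ending at each element is: 14→1, 25→2, 20→2, 8→1, 8→1, 4→1, 21→3, 13→2, 5→2, 13→3, 22→4, 21→4, 18→4, 27→5, 18→4.
So the longest increasing subsequence has length 5, e.g. 14, 20, 21, 22, 27.

5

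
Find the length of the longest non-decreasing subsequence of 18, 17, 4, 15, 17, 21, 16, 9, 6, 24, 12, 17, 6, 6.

One longest non-decreasing subsequence is 4, 15, 17, 21, 24 (positions 3,4,5,6,10), of length 5; no longer one exists.

5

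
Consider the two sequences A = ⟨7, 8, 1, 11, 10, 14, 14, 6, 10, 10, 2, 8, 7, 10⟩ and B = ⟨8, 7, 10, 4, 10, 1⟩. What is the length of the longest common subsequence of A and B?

3

A longest common subsequence is 7, 10, 10 (length 3); the LCS DP confirms no longer common subsequence exists.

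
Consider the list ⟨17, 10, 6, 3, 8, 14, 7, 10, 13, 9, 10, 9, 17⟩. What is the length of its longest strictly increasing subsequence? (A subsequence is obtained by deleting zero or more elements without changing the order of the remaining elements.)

5

One longest increasing subsequence is 6, 8, 10, 13, 17 (positions 3,5,8,9,13), of length 5; no longer one exists.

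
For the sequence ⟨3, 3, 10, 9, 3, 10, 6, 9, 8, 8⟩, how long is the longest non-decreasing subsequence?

6

One longest non-decreasing subsequence is 3, 3, 3, 6, 8, 8 (positions 1,2,5,7,9,10), of length 6; no longer one exists.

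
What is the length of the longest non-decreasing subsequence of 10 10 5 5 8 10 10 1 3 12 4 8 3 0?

6

Scanning left to right, the best length ending at each element is: 10→1, 10→2, 5→1, 5→2, 8→3, 10→4, 10→5, 1→1, 3→2, 12→6, 4→3, 8→4, 3→3, 0→1.
So the longest non-decreasing subsequence has length 6, e.g. 5, 5, 8, 10, 10, 12.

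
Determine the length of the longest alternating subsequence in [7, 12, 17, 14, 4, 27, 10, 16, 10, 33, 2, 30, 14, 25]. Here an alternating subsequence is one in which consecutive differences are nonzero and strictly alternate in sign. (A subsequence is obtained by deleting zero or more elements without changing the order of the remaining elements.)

A longest alternating subsequence is 7, 17, 14, 27, 10, 16, 10, 33, 2, 30, 14, 25 (positions 1,3,4,6,7,8,9,10,11,12,13,14); its 11 consecutive differences strictly alternate in sign, and length 12 is optimal.

12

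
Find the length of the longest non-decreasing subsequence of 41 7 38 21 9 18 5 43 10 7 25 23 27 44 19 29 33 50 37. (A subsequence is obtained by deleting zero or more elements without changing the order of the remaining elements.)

8

Let dp[i] be the longest non-decreasing subsequence ending at position i. Then dp = [1, 1, 2, 2, 2, 3, 1, 4, 3, 2, 4, 4, 5, 6, 4, 6, 7, 8, 8].
The maximum is 8; one witness is 7, 9, 18, 25, 27, 29, 33, 50 at positions 2,5,6,11,13,16,17,18.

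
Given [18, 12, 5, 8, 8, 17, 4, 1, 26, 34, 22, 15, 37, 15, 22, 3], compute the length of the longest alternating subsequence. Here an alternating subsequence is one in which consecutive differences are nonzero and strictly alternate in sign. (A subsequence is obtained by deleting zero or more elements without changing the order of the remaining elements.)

10

A longest alternating subsequence is 18, 5, 8, 4, 26, 22, 37, 15, 22, 3 (positions 1,3,4,7,9,11,13,14,15,16); its 9 consecutive differences strictly alternate in sign, and length 10 is optimal.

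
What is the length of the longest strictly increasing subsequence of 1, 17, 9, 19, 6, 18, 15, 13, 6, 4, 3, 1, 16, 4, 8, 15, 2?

5

Let dp[i] be the longest increasing subsequence ending at position i. Then dp = [1, 2, 2, 3, 2, 3, 3, 3, 2, 2, 2, 1, 4, 3, 4, 5, 2].
The maximum is 5; one witness is 1, 3, 4, 8, 15 at positions 1,11,14,15,16.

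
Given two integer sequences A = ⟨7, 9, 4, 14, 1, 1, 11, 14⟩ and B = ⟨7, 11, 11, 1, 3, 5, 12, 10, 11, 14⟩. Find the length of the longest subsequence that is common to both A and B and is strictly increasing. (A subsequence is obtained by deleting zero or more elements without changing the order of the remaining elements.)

3

For each value that appears in both, track the longest common increasing run ending there.
The best achievable length is 3; one witness is 7, 11, 14 (A-positions 1,7,8, B-positions 1,2,10).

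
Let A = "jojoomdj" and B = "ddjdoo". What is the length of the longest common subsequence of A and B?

Backtracking the LCS table gives one alignment: j (A1,B3) → o (A4,B5) → o (A5,B6).
So the longest common subsequence has length 3.

3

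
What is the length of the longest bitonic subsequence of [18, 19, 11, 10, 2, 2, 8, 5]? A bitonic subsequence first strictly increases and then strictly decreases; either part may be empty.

6

One longest bitonic subsequence is 18, 19, 11, 10, 8, 5 (positions 1,2,3,4,7,8): it rises to 19 then falls. Length 6 is optimal.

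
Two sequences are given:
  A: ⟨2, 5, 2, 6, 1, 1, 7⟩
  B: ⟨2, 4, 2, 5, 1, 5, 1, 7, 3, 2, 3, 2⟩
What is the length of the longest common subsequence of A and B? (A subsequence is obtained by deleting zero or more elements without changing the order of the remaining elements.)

5

Backtracking the LCS table gives one alignment: 2 (A1,B3) → 5 (A2,B4) → 1 (A5,B5) → 1 (A6,B7) → 7 (A7,B8).
So the longest common subsequence has length 5.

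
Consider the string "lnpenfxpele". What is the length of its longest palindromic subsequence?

One longest palindromic subsequence is lepel (positions 1,4,8,9,10); it reads the same forward and backward, and the interval DP gives dp[1][11] = 5.

5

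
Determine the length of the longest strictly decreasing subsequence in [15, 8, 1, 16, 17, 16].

3

Scanning left to right, the best length ending at each element is: 15→1, 8→2, 1→3, 16→1, 17→1, 16→2.
So the longest decreasing subsequence has length 3, e.g. 15, 8, 1.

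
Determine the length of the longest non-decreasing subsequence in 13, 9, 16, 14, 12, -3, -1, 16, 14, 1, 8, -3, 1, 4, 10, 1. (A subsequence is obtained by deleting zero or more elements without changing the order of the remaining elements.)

6

Let dp[i] be the longest non-decreasing subsequence ending at position i. Then dp = [1, 1, 2, 2, 2, 1, 2, 3, 3, 3, 4, 2, 4, 5, 6, 5].
The maximum is 6; one witness is -3, -1, 1, 1, 4, 10 at positions 6,7,10,13,14,15.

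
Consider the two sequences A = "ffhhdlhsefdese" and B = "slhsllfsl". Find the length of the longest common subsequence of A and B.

5

Backtracking the LCS table gives one alignment: l (A6,B2) → h (A7,B3) → s (A8,B4) → f (A10,B7) → s (A13,B8).
So the longest common subsequence has length 5.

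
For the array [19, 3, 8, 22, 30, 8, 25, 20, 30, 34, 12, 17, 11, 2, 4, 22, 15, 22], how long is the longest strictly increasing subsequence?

6

Let dp[i] be the longest increasing subsequence ending at position i. Then dp = [1, 1, 2, 3, 4, 2, 4, 3, 5, 6, 3, 4, 3, 1, 2, 5, 4, 5].
The maximum is 6; one witness is 3, 8, 22, 25, 30, 34 at positions 2,3,4,7,9,10.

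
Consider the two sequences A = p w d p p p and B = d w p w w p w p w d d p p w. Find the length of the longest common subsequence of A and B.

Backtracking the LCS table gives one alignment: p (A1,B8) → w (A2,B9) → d (A3,B11) → p (A4,B12) → p (A5,B13).
So the longest common subsequence has length 5.

5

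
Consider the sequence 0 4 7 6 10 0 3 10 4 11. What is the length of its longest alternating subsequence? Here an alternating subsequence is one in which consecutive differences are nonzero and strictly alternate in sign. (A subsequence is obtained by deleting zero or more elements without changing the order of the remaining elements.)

8

A longest alternating subsequence is 0, 7, 6, 10, 0, 10, 4, 11 (positions 1,3,4,5,6,8,9,10); its 7 consecutive differences strictly alternate in sign, and length 8 is optimal.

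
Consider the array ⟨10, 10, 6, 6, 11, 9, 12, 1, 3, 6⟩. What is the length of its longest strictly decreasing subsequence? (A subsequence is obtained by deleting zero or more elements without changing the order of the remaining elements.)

3

Scanning left to right, the best length ending at each element is: 10→1, 10→1, 6→2, 6→2, 11→1, 9→2, 12→1, 1→3, 3→3, 6→3.
So the longest decreasing subsequence has length 3, e.g. 10, 6, 1.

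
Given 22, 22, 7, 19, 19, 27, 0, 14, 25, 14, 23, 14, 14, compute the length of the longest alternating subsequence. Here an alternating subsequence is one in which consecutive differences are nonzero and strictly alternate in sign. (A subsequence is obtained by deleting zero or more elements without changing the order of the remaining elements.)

8

Track the best alternating length ending on an up-step vs a down-step at each position: up/down = 1/1, 1/1, 1/2, 3/2, 3/2, 3/1, 1/4, 5/4, 5/4, 5/6, 7/6, 5/8, 5/8.
The maximum over both is 8; one such subsequence is 22, 7, 19, 0, 25, 14, 23, 14.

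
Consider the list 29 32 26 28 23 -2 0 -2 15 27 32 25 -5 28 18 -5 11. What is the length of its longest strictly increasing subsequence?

5

One longest increasing subsequence is -2, 0, 15, 27, 32 (positions 6,7,9,10,11), of length 5; no longer one exists.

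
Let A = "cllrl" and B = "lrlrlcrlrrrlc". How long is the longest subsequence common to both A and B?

4

A longest common subsequence is clrl (length 4); the LCS DP confirms no longer common subsequence exists.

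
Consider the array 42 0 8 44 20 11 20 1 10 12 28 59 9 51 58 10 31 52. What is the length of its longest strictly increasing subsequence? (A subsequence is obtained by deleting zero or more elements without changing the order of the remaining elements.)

7

Let dp[i] be the longest increasing subsequence ending at position i. Then dp = [1, 1, 2, 3, 3, 3, 4, 2, 3, 4, 5, 6, 3, 6, 7, 4, 6, 7].
The maximum is 7; one witness is 0, 8, 11, 20, 28, 51, 58 at positions 2,3,6,7,11,14,15.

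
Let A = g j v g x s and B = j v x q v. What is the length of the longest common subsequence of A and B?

Backtracking the LCS table gives one alignment: j (A2,B1) → v (A3,B2) → x (A5,B3).
So the longest common subsequence has length 3.

3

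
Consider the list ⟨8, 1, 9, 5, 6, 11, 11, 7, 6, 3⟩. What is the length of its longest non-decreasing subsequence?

One longest non-decreasing subsequence is 1, 5, 6, 11, 11 (positions 2,4,5,6,7), of length 5; no longer one exists.

5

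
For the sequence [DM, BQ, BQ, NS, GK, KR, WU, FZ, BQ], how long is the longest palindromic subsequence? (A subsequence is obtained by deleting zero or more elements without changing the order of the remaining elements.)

One longest palindromic subsequence is BQ FZ BQ (positions 2,8,9); it reads the same forward and backward, and the interval DP gives dp[1][9] = 3.

3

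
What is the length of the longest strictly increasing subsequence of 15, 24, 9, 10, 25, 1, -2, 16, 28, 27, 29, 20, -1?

Scanning left to right, the best length ending at each element is: 15→1, 24→2, 9→1, 10→2, 25→3, 1→1, -2→1, 16→3, 28→4, 27→4, 29→5, 20→4, -1→2.
So the longest increasing subsequence has length 5, e.g. 15, 24, 25, 28, 29.

5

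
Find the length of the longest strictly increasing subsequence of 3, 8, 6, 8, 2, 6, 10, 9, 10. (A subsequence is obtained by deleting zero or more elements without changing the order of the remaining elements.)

One longest increasing subsequence is 3, 6, 8, 9, 10 (positions 1,3,4,8,9), of length 5; no longer one exists.

5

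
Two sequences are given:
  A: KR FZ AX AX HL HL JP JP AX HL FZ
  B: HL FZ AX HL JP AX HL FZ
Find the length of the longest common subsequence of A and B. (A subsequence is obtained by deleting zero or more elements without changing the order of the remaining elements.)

7

Backtracking the LCS table gives one alignment: FZ (A2,B2) → AX (A4,B3) → HL (A6,B4) → JP (A8,B5) → AX (A9,B6) → HL (A10,B7) → FZ (A11,B8).
So the longest common subsequence has length 7.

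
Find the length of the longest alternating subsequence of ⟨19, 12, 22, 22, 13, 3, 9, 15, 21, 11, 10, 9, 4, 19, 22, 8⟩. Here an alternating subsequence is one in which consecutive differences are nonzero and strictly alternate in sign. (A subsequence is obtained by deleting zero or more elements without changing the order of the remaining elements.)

8

Track the best alternating length ending on an up-step vs a down-step at each position: up/down = 1/1, 1/2, 3/1, 3/1, 3/4, 1/4, 5/4, 5/4, 5/4, 5/6, 5/6, 5/6, 5/6, 7/6, 7/1, 7/8.
The maximum over both is 8; one such subsequence is 19, 12, 22, 13, 15, 11, 19, 8.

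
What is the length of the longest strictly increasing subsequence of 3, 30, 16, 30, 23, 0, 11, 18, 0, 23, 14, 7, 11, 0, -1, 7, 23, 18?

Scanning left to right, the best length ending at each element is: 3→1, 30→2, 16→2, 30→3, 23→3, 0→1, 11→2, 18→3, 0→1, 23→4, 14→3, 7→2, 11→3, 0→1, -1→1, 7→2, 23→4, 18→4.
So the longest increasing subsequence has length 4, e.g. 3, 16, 18, 23.

4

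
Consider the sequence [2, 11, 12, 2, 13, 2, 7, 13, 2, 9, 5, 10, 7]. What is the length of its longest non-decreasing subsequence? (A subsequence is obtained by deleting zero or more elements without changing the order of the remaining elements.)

Let dp[i] be the longest non-decreasing subsequence ending at position i. Then dp = [1, 2, 3, 2, 4, 3, 4, 5, 4, 5, 5, 6, 6].
The maximum is 6; one witness is 2, 2, 2, 7, 9, 10 at positions 1,4,6,7,10,12.

6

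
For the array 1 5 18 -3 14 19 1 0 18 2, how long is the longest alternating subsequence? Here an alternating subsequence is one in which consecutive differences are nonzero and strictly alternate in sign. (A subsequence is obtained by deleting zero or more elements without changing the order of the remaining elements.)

7

Track the best alternating length ending on an up-step vs a down-step at each position: up/down = 1/1, 2/1, 2/1, 1/3, 4/3, 4/1, 4/5, 4/5, 6/5, 6/7.
The maximum over both is 7; one such subsequence is 1, 5, -3, 14, 1, 18, 2.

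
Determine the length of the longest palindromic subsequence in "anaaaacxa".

6

Using dp[i][j] = 2 + dp[i+1][j−1] if the ends match, else max(dp[i+1][j], dp[i][j−1]):
dp[1][9] = 6. A witness is aaaaaa at positions 1,3,4,5,6,9.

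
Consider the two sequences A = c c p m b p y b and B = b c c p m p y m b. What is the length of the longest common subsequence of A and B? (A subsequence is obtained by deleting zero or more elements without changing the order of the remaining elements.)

A longest common subsequence is ccpmpyb (length 7); the LCS DP confirms no longer common subsequence exists.

7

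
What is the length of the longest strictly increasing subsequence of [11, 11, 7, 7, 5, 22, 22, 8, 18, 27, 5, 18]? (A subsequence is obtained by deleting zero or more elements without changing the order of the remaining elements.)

One longest increasing subsequence is 7, 8, 18, 27 (positions 3,8,9,10), of length 4; no longer one exists.

4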